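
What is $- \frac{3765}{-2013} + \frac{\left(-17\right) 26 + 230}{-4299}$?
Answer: $\frac{5537497}{2884629} \approx 1.9197$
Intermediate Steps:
$- \frac{3765}{-2013} + \frac{\left(-17\right) 26 + 230}{-4299} = \left(-3765\right) \left(- \frac{1}{2013}\right) + \left(-442 + 230\right) \left(- \frac{1}{4299}\right) = \frac{1255}{671} - - \frac{212}{4299} = \frac{1255}{671} + \frac{212}{4299} = \frac{5537497}{2884629}$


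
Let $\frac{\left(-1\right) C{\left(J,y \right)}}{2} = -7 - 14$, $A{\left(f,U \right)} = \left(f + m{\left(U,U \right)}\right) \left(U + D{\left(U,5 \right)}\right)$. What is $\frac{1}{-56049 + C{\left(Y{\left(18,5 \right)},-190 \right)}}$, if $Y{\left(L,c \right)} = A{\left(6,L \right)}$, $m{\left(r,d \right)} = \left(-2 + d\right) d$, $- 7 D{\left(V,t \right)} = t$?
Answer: $- \frac{1}{56007} \approx -1.7855 \cdot 10^{-5}$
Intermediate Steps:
$D{\left(V,t \right)} = - \frac{t}{7}$
$m{\left(r,d \right)} = d \left(-2 + d\right)$
$A{\left(f,U \right)} = \left(- \frac{5}{7} + U\right) \left(f + U \left(-2 + U\right)\right)$ ($A{\left(f,U \right)} = \left(f + U \left(-2 + U\right)\right) \left(U - \frac{5}{7}\right) = \left(f + U \left(-2 + U\right)\right) \left(- \frac{5}{7} + U\right) = \left(- \frac{5}{7} + U\right) \left(f + U \left(-2 + U\right)\right)$)
$Y{\left(L,c \right)} = - \frac{30}{7} + L^{3} - \frac{19 L^{2}}{7} + \frac{52 L}{7}$ ($Y{\left(L,c \right)} = L^{3} - \frac{19 L^{2}}{7} - \frac{30}{7} + \frac{10 L}{7} + L 6 = L^{3} - \frac{19 L^{2}}{7} - \frac{30}{7} + \frac{10 L}{7} + 6 L = - \frac{30}{7} + L^{3} - \frac{19 L^{2}}{7} + \frac{52 L}{7}$)
$C{\left(J,y \right)} = 42$ ($C{\left(J,y \right)} = - 2 \left(-7 - 14\right) = \left(-2\right) \left(-21\right) = 42$)
$\frac{1}{-56049 + C{\left(Y{\left(18,5 \right)},-190 \right)}} = \frac{1}{-56049 + 42} = \frac{1}{-56007} = - \frac{1}{56007}$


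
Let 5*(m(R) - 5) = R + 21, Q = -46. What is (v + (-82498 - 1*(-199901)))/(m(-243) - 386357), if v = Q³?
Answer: -33445/643994 ≈ -0.051934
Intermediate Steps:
m(R) = 46/5 + R/5 (m(R) = 5 + (R + 21)/5 = 5 + (21 + R)/5 = 5 + (21/5 + R/5) = 46/5 + R/5)
v = -97336 (v = (-46)³ = -97336)
(v + (-82498 - 1*(-199901)))/(m(-243) - 386357) = (-97336 + (-82498 - 1*(-199901)))/((46/5 + (⅕)*(-243)) - 386357) = (-97336 + (-82498 + 199901))/((46/5 - 243/5) - 386357) = (-97336 + 117403)/(-197/5 - 386357) = 20067/(-1931982/5) = 20067*(-5/1931982) = -33445/643994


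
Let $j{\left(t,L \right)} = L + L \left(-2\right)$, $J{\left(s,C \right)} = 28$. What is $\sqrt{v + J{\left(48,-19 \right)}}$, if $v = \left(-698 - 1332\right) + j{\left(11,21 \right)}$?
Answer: $17 i \sqrt{7} \approx 44.978 i$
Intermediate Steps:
$j{\left(t,L \right)} = - L$ ($j{\left(t,L \right)} = L - 2 L = - L$)
$v = -2051$ ($v = \left(-698 - 1332\right) - 21 = -2030 - 21 = -2051$)
$\sqrt{v + J{\left(48,-19 \right)}} = \sqrt{-2051 + 28} = \sqrt{-2023} = 17 i \sqrt{7}$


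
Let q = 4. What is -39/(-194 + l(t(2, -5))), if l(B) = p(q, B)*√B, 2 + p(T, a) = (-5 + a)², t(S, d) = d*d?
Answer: -39/1796 ≈ -0.021715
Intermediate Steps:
t(S, d) = d²
p(T, a) = -2 + (-5 + a)²
l(B) = √B*(-2 + (-5 + B)²) (l(B) = (-2 + (-5 + B)²)*√B = √B*(-2 + (-5 + B)²))
-39/(-194 + l(t(2, -5))) = -39/(-194 + √((-5)²)*(-2 + (-5 + (-5)²)²)) = -39/(-194 + √25*(-2 + (-5 + 25)²)) = -39/(-194 + 5*(-2 + 20²)) = -39/(-194 + 5*(-2 + 400)) = -39/(-194 + 5*398) = -39/(-194 + 1990) = -39/1796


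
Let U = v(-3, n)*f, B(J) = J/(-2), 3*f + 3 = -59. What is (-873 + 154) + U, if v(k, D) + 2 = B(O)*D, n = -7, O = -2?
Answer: -533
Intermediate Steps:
f = -62/3 (f = -1 + (1/3)*(-59) = -1 - 59/3 = -62/3 ≈ -20.667)
B(J) = -J/2 (B(J) = J*(-1/2) = -J/2)
v(k, D) = -2 + D (v(k, D) = -2 + (-1/2*(-2))*D = -2 + 1*D = -2 + D)
U = 186 (U = (-2 - 7)*(-62/3) = -9*(-62/3) = 186)
(-873 + 154) + U = (-873 + 154) + 186 = -719 + 186 = -533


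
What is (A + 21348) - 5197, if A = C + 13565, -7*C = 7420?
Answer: 28656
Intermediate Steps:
C = -1060 (C = -⅐*7420 = -1060)
A = 12505 (A = -1060 + 13565 = 12505)
(A + 21348) - 5197 = (12505 + 21348) - 5197 = 33853 - 5197 = 28656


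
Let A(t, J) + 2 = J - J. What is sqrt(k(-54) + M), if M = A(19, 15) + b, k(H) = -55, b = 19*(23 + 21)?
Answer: sqrt(779) ≈ 27.911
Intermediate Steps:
A(t, J) = -2 (A(t, J) = -2 + (J - J) = -2 + 0 = -2)
b = 836 (b = 19*44 = 836)
M = 834 (M = -2 + 836 = 834)
sqrt(k(-54) + M) = sqrt(-55 + 834) = sqrt(779)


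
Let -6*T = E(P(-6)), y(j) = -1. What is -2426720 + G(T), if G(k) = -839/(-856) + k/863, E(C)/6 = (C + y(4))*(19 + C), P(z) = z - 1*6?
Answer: -1792685210207/738728 ≈ -2.4267e+6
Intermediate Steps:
P(z) = -6 + z (P(z) = z - 6 = -6 + z)
E(C) = 6*(-1 + C)*(19 + C) (E(C) = 6*((C - 1)*(19 + C)) = 6*((-1 + C)*(19 + C)) = 6*(-1 + C)*(19 + C))
T = 91 (T = -(-114 + 6*(-6 - 6)**2 + 108*(-6 - 6))/6 = -(-114 + 6*(-12)**2 + 108*(-12))/6 = -(-114 + 6*144 - 1296)/6 = -(-114 + 864 - 1296)/6 = -1/6*(-546) = 91)
G(k) = 839/856 + k/863 (G(k) = -839*(-1/856) + k*(1/863) = 839/856 + k/863)
-2426720 + G(T) = -2426720 + (839/856 + (1/863)*91) = -2426720 + (839/856 + 91/863) = -2426720 + 801953/738728 = -1792685210207/738728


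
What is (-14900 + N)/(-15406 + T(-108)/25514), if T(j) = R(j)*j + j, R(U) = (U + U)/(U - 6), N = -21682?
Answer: 4433427453/1867077734 ≈ 2.3745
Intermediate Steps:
R(U) = 2*U/(-6 + U) (R(U) = (2*U)/(-6 + U) = 2*U/(-6 + U))
T(j) = j + 2*j**2/(-6 + j) (T(j) = (2*j/(-6 + j))*j + j = 2*j**2/(-6 + j) + j = j + 2*j**2/(-6 + j))
(-14900 + N)/(-15406 + T(-108)/25514) = (-14900 - 21682)/(-15406 + (3*(-108)*(-2 - 108)/(-6 - 108))/25514) = -36582/(-15406 + (3*(-108)*(-110)/(-114))*(1/25514)) = -36582/(-15406 + (3*(-108)*(-1/114)*(-110))*(1/25514)) = -36582/(-15406 - 5940/19*1/25514) = -36582/(-15406 - 2970/242383) = -36582/(-3734155468/242383) = -36582*(-242383/3734155468) = 4433427453/1867077734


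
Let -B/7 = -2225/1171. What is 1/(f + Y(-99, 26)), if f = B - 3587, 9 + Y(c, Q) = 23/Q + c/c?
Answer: -30446/109021487 ≈ -0.00027927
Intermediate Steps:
B = 15575/1171 (B = -(-15575)/1171 = -7*(-2225/1171) = 15575/1171 ≈ 13.301)
Y(c, Q) = -8 + 23/Q (Y(c, Q) = -9 + (23/Q + c/c) = -9 + (23/Q + 1) = -9 + (1 + 23/Q) = -8 + 23/Q)
f = -4184802/1171 (f = 15575/1171 - 3587 = -4184802/1171 ≈ -3573.7)
1/(f + Y(-99, 26)) = 1/(-4184802/1171 + (-8 + 23/26)) = 1/(-4184802/1171 - 185/26) = 1/(-109021487/30446) = -30446/109021487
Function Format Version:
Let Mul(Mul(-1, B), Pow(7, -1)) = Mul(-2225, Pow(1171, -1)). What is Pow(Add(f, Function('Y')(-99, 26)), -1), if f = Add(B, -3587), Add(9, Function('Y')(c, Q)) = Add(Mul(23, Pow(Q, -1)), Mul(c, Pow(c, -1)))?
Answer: Rational(-30446, 109021487) ≈ -0.00027927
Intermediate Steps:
B = Rational(15575, 1171) (B = Mul(-7, Mul(-2225, Pow(1171, -1))) = Mul(-7, Mul(-2225, Rational(1, 1171))) = Mul(-7, Rational(-2225, 1171)) = Rational(15575, 1171) ≈ 13.301)
Function('Y')(c, Q) = Add(-8, Mul(23, Pow(Q, -1))) (Function('Y')(c, Q) = Add(-9, Add(Mul(23, Pow(Q, -1)), Mul(c, Pow(c, -1)))) = Add(-9, Add(Mul(23, Pow(Q, -1)), 1)) = Add(-9, Add(1, Mul(23, Pow(Q, -1)))) = Add(-8, Mul(23, Pow(Q, -1))))
f = Rational(-4184802, 1171) (f = Add(Rational(15575, 1171), -3587) = Rational(-4184802, 1171) ≈ -3573.7)
Pow(Add(f, Function('Y')(-99, 26)), -1) = Pow(Add(Rational(-4184802, 1171), Add(-8, Mul(23, Pow(26, -1)))), -1) = Pow(Add(Rational(-4184802, 1171), Add(-8, Mul(23, Rational(1, 26)))), -1) = Pow(Add(Rational(-4184802, 1171), Add(-8, Rational(23, 26))), -1) = Pow(Add(Rational(-4184802, 1171), Rational(-185, 26)), -1) = Pow(Rational(-109021487, 30446), -1) = Rational(-30446, 109021487)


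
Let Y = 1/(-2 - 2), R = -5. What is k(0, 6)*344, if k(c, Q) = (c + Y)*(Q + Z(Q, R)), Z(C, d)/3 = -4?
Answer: 516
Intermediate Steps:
Z(C, d) = -12 (Z(C, d) = 3*(-4) = -12)
Y = -¼ (Y = 1/(-4) = -¼ ≈ -0.25000)
k(c, Q) = (-12 + Q)*(-¼ + c) (k(c, Q) = (c - ¼)*(Q - 12) = (-¼ + c)*(-12 + Q) = (-12 + Q)*(-¼ + c))
k(0, 6)*344 = (3 - 12*0 - ¼*6 + 6*0)*344 = (3 + 0 - 3/2 + 0)*344 = (3/2)*344 = 516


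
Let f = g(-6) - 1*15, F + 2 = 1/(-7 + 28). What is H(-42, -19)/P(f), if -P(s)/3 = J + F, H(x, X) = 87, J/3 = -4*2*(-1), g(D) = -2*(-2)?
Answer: -609/463 ≈ -1.3153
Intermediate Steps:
g(D) = 4
J = 24 (J = 3*(-4*2*(-1)) = 3*(-8*(-1)) = 3*8 = 24)
F = -41/21 (F = -2 + 1/(-7 + 28) = -2 + 1/21 = -41/21 ≈ -1.9524)
f = -11 (f = 4 - 1*15 = 4 - 15 = -11)
P(s) = -463/7 (P(s) = -3*(24 - 41/21) = -3*463/21 = -463/7)
H(-42, -19)/P(f) = 87/(-463/7) = 87*(-7/463) = -609/463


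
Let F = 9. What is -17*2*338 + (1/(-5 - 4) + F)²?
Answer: -924452/81 ≈ -11413.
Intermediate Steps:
-17*2*338 + (1/(-5 - 4) + F)² = -17*2*338 + (1/(-5 - 4) + 9)² = -34*338 + (1/(-9) + 9)² = -11492 + (-⅑ + 9)² = -11492 + (80/9)² = -11492 + 6400/81 = -924452/81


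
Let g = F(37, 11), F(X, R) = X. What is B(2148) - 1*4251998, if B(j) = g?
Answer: -4251961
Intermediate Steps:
g = 37
B(j) = 37
B(2148) - 1*4251998 = 37 - 1*4251998 = 37 - 4251998 = -4251961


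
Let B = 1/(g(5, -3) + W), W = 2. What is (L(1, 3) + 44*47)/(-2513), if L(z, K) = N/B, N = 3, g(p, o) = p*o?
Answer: -2029/2513 ≈ -0.80740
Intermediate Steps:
g(p, o) = o*p
B = -1/13 (B = 1/(-3*5 + 2) = 1/(-15 + 2) = 1/(-13) = -1/13 ≈ -0.076923)
L(z, K) = -39 (L(z, K) = 3/(-1/13) = 3*(-13) = -39)
(L(1, 3) + 44*47)/(-2513) = (-39 + 44*47)/(-2513) = (-39 + 2068)*(-1/2513) = 2029*(-1/2513) = -2029/2513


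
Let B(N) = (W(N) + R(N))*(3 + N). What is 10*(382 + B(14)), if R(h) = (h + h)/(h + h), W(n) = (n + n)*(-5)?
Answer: -19810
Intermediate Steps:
W(n) = -10*n (W(n) = (2*n)*(-5) = -10*n)
R(h) = 1 (R(h) = (2*h)/((2*h)) = (2*h)*(1/(2*h)) = 1)
B(N) = (1 - 10*N)*(3 + N) (B(N) = (-10*N + 1)*(3 + N) = (1 - 10*N)*(3 + N))
10*(382 + B(14)) = 10*(382 + (3 - 29*14 - 10*14²)) = 10*(382 + (3 - 406 - 10*196)) = 10*(382 + (3 - 406 - 1960)) = 10*(382 - 2363) = 10*(-1981) = -19810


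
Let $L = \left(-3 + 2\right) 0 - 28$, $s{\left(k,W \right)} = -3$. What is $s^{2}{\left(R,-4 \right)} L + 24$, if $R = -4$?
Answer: $-228$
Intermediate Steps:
$L = -28$ ($L = \left(-1\right) 0 - 28 = 0 - 28 = -28$)
$s^{2}{\left(R,-4 \right)} L + 24 = \left(-3\right)^{2} \left(-28\right) + 24 = 9 \left(-28\right) + 24 = -252 + 24 = -228$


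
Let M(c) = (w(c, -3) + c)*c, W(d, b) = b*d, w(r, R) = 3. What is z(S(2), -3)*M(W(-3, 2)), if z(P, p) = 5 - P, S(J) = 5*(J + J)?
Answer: -270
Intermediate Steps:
M(c) = c*(3 + c) (M(c) = (3 + c)*c = c*(3 + c))
S(J) = 10*J (S(J) = 5*(2*J) = 10*J)
z(S(2), -3)*M(W(-3, 2)) = (5 - 10*2)*((2*(-3))*(3 + 2*(-3))) = (5 - 1*20)*(-6*(3 - 6)) = (5 - 20)*(-6*(-3)) = -15*18 = -270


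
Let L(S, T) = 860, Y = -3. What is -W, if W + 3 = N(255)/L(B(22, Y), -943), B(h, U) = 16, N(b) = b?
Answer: 465/172 ≈ 2.7035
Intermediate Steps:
W = -465/172 (W = -3 + 255/860 = -3 + 255*(1/860) = -3 + 51/172 = -465/172 ≈ -2.7035)
-W = -1*(-465/172) = 465/172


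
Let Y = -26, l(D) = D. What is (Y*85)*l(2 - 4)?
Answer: 4420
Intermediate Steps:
(Y*85)*l(2 - 4) = (-26*85)*(2 - 4) = -2210*(-2) = 4420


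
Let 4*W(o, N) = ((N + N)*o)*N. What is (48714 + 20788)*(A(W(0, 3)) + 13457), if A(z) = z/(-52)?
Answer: 935288414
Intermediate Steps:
W(o, N) = o*N²/2 (W(o, N) = (((N + N)*o)*N)/4 = (((2*N)*o)*N)/4 = ((2*N*o)*N)/4 = (2*o*N²)/4 = o*N²/2)
A(z) = -z/52 (A(z) = z*(-1/52) = -z/52)
(48714 + 20788)*(A(W(0, 3)) + 13457) = (48714 + 20788)*(-0*3²/104 + 13457) = 69502*(-0*9/104 + 13457) = 69502*(-1/52*0 + 13457) = 69502*(0 + 13457) = 69502*13457 = 935288414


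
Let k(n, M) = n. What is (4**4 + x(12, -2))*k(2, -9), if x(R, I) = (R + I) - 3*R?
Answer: 460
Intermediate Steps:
x(R, I) = I - 2*R (x(R, I) = (I + R) - 3*R = I - 2*R)
(4**4 + x(12, -2))*k(2, -9) = (4**4 + (-2 - 2*12))*2 = (256 + (-2 - 24))*2 = (256 - 26)*2 = 230*2 = 460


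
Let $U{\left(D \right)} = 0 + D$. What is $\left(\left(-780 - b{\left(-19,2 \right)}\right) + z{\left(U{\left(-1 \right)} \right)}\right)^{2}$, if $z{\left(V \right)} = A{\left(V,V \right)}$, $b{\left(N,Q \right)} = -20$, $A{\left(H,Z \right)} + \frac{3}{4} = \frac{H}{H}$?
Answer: $\frac{9235521}{16} \approx 5.7722 \cdot 10^{5}$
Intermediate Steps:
$U{\left(D \right)} = D$
$A{\left(H,Z \right)} = \frac{1}{4}$ ($A{\left(H,Z \right)} = - \frac{3}{4} + \frac{H}{H} = - \frac{3}{4} + 1 = \frac{1}{4}$)
$z{\left(V \right)} = \frac{1}{4}$
$\left(\left(-780 - b{\left(-19,2 \right)}\right) + z{\left(U{\left(-1 \right)} \right)}\right)^{2} = \left(\left(-780 - -20\right) + \frac{1}{4}\right)^{2} = \left(\left(-780 + 20\right) + \frac{1}{4}\right)^{2} = \left(-760 + \frac{1}{4}\right)^{2} = \left(- \frac{3039}{4}\right)^{2} = \frac{9235521}{16}$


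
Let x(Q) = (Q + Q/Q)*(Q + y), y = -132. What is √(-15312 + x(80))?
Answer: 2*I*√4881 ≈ 139.73*I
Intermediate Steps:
x(Q) = (1 + Q)*(-132 + Q) (x(Q) = (Q + Q/Q)*(Q - 132) = (Q + 1)*(-132 + Q) = (1 + Q)*(-132 + Q))
√(-15312 + x(80)) = √(-15312 + (-132 + 80² - 131*80)) = √(-15312 + (-132 + 6400 - 10480)) = √(-15312 - 4212) = √(-19524) = 2*I*√4881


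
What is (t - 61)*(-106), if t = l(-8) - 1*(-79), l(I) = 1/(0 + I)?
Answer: -7579/4 ≈ -1894.8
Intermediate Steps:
l(I) = 1/I
t = 631/8 (t = 1/(-8) - 1*(-79) = -⅛ + 79 = 631/8 ≈ 78.875)
(t - 61)*(-106) = (631/8 - 61)*(-106) = (143/8)*(-106) = -7579/4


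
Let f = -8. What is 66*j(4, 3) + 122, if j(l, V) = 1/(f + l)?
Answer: 211/2 ≈ 105.50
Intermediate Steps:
j(l, V) = 1/(-8 + l)
66*j(4, 3) + 122 = 66/(-8 + 4) + 122 = 66/(-4) + 122 = 66*(-¼) + 122 = -33/2 + 122 = 211/2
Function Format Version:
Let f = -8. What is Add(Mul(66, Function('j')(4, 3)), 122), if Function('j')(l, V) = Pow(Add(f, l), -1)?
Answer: Rational(211, 2) ≈ 105.50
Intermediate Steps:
Function('j')(l, V) = Pow(Add(-8, l), -1)
Add(Mul(66, Function('j')(4, 3)), 122) = Add(Mul(66, Pow(Add(-8, 4), -1)), 122) = Add(Mul(66, Pow(-4, -1)), 122) = Add(Mul(66, Rational(-1, 4)), 122) = Add(Rational(-33, 2), 122) = Rational(211, 2)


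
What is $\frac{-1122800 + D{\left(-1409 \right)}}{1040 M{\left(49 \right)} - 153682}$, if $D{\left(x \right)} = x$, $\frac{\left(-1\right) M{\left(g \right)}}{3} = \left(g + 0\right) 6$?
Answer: $\frac{1124209}{1070962} \approx 1.0497$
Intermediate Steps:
$M{\left(g \right)} = - 18 g$ ($M{\left(g \right)} = - 3 \left(g + 0\right) 6 = - 3 g 6 = - 3 \cdot 6 g = - 18 g$)
$\frac{-1122800 + D{\left(-1409 \right)}}{1040 M{\left(49 \right)} - 153682} = \frac{-1122800 - 1409}{1040 \left(\left(-18\right) 49\right) - 153682} = - \frac{1124209}{1040 \left(-882\right) - 153682} = - \frac{1124209}{-917280 - 153682} = - \frac{1124209}{-1070962} = \left(-1124209\right) \left(- \frac{1}{1070962}\right) = \frac{1124209}{1070962}$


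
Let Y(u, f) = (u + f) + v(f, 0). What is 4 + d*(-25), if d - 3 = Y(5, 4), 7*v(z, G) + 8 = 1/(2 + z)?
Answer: -11257/42 ≈ -268.02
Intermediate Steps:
v(z, G) = -8/7 + 1/(7*(2 + z))
Y(u, f) = f + u + (-15 - 8*f)/(7*(2 + f)) (Y(u, f) = (u + f) + (-15 - 8*f)/(7*(2 + f)) = (f + u) + (-15 - 8*f)/(7*(2 + f)) = f + u + (-15 - 8*f)/(7*(2 + f)))
d = 457/42 (d = 3 + (-15 - 8*4 + 7*(2 + 4)*(4 + 5))/(7*(2 + 4)) = 3 + (⅐)*(-15 - 32 + 7*6*9)/6 = 3 + (⅐)*(⅙)*(-15 - 32 + 378) = 3 + (⅐)*(⅙)*331 = 3 + 331/42 = 457/42 ≈ 10.881)
4 + d*(-25) = 4 + (457/42)*(-25) = 4 - 11425/42 = -11257/42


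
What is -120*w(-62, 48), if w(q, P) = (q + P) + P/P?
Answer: 1560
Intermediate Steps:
w(q, P) = 1 + P + q (w(q, P) = (P + q) + 1 = 1 + P + q)
-120*w(-62, 48) = -120*(1 + 48 - 62) = -120*(-13) = 1560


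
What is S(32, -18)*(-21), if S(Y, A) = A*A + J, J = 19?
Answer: -7203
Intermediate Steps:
S(Y, A) = 19 + A² (S(Y, A) = A*A + 19 = A² + 19 = 19 + A²)
S(32, -18)*(-21) = (19 + (-18)²)*(-21) = (19 + 324)*(-21) = 343*(-21) = -7203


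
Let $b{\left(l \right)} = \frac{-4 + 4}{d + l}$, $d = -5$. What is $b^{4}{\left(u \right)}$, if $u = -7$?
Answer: $0$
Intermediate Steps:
$b{\left(l \right)} = 0$ ($b{\left(l \right)} = \frac{-4 + 4}{-5 + l} = \frac{0}{-5 + l} = 0$)
$b^{4}{\left(u \right)} = 0^{4} = 0$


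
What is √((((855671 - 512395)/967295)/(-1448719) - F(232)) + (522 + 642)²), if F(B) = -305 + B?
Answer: √2660820371398264473168597519245/1401338645105 ≈ 1164.0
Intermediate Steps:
√((((855671 - 512395)/967295)/(-1448719) - F(232)) + (522 + 642)²) = √((((855671 - 512395)/967295)/(-1448719) - (-305 + 232)) + (522 + 642)²) = √(((343276*(1/967295))*(-1/1448719) - 1*(-73)) + 1164²) = √(((343276/967295)*(-1/1448719) + 73) + 1354896) = √((-343276/1401338645105 + 73) + 1354896) = √(102297720749389/1401338645105 + 1354896) = √(1898770422618933469/1401338645105) = √2660820371398264473168597519245/1401338645105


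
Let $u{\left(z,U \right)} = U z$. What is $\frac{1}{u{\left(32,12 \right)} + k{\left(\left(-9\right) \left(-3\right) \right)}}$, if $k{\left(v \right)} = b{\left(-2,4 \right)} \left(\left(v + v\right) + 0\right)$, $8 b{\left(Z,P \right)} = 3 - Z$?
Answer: $\frac{4}{1671} \approx 0.0023938$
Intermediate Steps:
$b{\left(Z,P \right)} = \frac{3}{8} - \frac{Z}{8}$ ($b{\left(Z,P \right)} = \frac{3 - Z}{8} = \frac{3}{8} - \frac{Z}{8}$)
$k{\left(v \right)} = \frac{5 v}{4}$ ($k{\left(v \right)} = \left(\frac{3}{8} - - \frac{1}{4}\right) \left(\left(v + v\right) + 0\right) = \left(\frac{3}{8} + \frac{1}{4}\right) \left(2 v + 0\right) = \frac{5 \cdot 2 v}{8} = \frac{5 v}{4}$)
$\frac{1}{u{\left(32,12 \right)} + k{\left(\left(-9\right) \left(-3\right) \right)}} = \frac{1}{12 \cdot 32 + \frac{5 \left(\left(-9\right) \left(-3\right)\right)}{4}} = \frac{1}{384 + \frac{5}{4} \cdot 27} = \frac{1}{384 + \frac{135}{4}} = \frac{1}{\frac{1671}{4}} = \frac{4}{1671}$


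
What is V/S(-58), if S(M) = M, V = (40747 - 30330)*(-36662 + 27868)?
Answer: 45803549/29 ≈ 1.5794e+6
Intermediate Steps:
V = -91607098 (V = 10417*(-8794) = -91607098)
V/S(-58) = -91607098/(-58) = -91607098*(-1/58) = 45803549/29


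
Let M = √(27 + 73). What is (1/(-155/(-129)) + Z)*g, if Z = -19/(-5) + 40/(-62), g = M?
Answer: 1236/31 ≈ 39.871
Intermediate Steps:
M = 10 (M = √100 = 10)
g = 10
Z = 489/155 (Z = -19*(-⅕) + 40*(-1/62) = 19/5 - 20/31 = 489/155 ≈ 3.1548)
(1/(-155/(-129)) + Z)*g = (1/(-155/(-129)) + 489/155)*10 = (1/(-155*(-1/129)) + 489/155)*10 = (1/(155/129) + 489/155)*10 = (129/155 + 489/155)*10 = (618/155)*10 = 1236/31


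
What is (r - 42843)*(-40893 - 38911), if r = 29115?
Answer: 1095549312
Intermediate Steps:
(r - 42843)*(-40893 - 38911) = (29115 - 42843)*(-40893 - 38911) = -13728*(-79804) = 1095549312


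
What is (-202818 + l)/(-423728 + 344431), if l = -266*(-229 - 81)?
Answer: 120358/79297 ≈ 1.5178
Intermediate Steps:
l = 82460 (l = -266*(-310) = 82460)
(-202818 + l)/(-423728 + 344431) = (-202818 + 82460)/(-423728 + 344431) = -120358/(-79297) = -120358*(-1/79297) = 120358/79297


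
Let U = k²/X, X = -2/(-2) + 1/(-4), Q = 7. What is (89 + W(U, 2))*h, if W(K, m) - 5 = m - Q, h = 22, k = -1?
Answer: 1958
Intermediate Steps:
X = ¾ (X = -2*(-½) + 1*(-¼) = 1 - ¼ = ¾ ≈ 0.75000)
U = 4/3 (U = (-1)²/(¾) = 1*(4/3) = 4/3 ≈ 1.3333)
W(K, m) = -2 + m (W(K, m) = 5 + (m - 1*7) = 5 + (m - 7) = 5 + (-7 + m) = -2 + m)
(89 + W(U, 2))*h = (89 + (-2 + 2))*22 = (89 + 0)*22 = 89*22 = 1958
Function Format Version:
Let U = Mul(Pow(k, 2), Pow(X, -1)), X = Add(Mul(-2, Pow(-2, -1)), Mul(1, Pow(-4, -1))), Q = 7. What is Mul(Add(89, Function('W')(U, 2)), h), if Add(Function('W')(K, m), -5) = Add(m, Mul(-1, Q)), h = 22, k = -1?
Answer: 1958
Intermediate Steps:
X = Rational(3, 4) (X = Add(Mul(-2, Rational(-1, 2)), Mul(1, Rational(-1, 4))) = Add(1, Rational(-1, 4)) = Rational(3, 4) ≈ 0.75000)
U = Rational(4, 3) (U = Mul(Pow(-1, 2), Pow(Rational(3, 4), -1)) = Mul(1, Rational(4, 3)) = Rational(4, 3) ≈ 1.3333)
Function('W')(K, m) = Add(-2, m) (Function('W')(K, m) = Add(5, Add(m, Mul(-1, 7))) = Add(5, Add(m, -7)) = Add(5, Add(-7, m)) = Add(-2, m))
Mul(Add(89, Function('W')(U, 2)), h) = Mul(Add(89, Add(-2, 2)), 22) = Mul(Add(89, 0), 22) = Mul(89, 22) = 1958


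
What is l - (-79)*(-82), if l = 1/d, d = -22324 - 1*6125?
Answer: -184292623/28449 ≈ -6478.0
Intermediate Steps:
d = -28449 (d = -22324 - 6125 = -28449)
l = -1/28449 (l = 1/(-28449) = -1/28449 ≈ -3.5151e-5)
l - (-79)*(-82) = -1/28449 - (-79)*(-82) = -1/28449 - 1*6478 = -1/28449 - 6478 = -184292623/28449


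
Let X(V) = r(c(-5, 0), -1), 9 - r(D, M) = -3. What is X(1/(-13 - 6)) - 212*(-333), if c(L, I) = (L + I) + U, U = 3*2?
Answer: 70608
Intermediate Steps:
U = 6
c(L, I) = 6 + I + L (c(L, I) = (L + I) + 6 = (I + L) + 6 = 6 + I + L)
r(D, M) = 12 (r(D, M) = 9 - 1*(-3) = 9 + 3 = 12)
X(V) = 12
X(1/(-13 - 6)) - 212*(-333) = 12 - 212*(-333) = 12 + 70596 = 70608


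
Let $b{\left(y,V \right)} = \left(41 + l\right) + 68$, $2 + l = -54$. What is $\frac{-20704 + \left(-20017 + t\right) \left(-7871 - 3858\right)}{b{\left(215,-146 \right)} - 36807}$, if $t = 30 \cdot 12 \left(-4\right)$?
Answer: $- \frac{251648449}{36754} \approx -6846.8$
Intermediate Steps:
$l = -56$ ($l = -2 - 54 = -56$)
$t = -1440$ ($t = 360 \left(-4\right) = -1440$)
$b{\left(y,V \right)} = 53$ ($b{\left(y,V \right)} = \left(41 - 56\right) + 68 = -15 + 68 = 53$)
$\frac{-20704 + \left(-20017 + t\right) \left(-7871 - 3858\right)}{b{\left(215,-146 \right)} - 36807} = \frac{-20704 + \left(-20017 - 1440\right) \left(-7871 - 3858\right)}{53 - 36807} = \frac{-20704 - -251669153}{-36754} = \left(-20704 + 251669153\right) \left(- \frac{1}{36754}\right) = 251648449 \left(- \frac{1}{36754}\right) = - \frac{251648449}{36754}$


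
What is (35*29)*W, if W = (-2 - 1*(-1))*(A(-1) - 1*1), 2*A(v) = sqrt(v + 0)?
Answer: 1015 - 1015*I/2 ≈ 1015.0 - 507.5*I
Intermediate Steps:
A(v) = sqrt(v)/2 (A(v) = sqrt(v + 0)/2 = sqrt(v)/2)
W = 1 - I/2 (W = (-2 - 1*(-1))*(sqrt(-1)/2 - 1*1) = (-2 + 1)*(I/2 - 1) = -(-1 + I/2) = 1 - I/2 ≈ 1.0 - 0.5*I)
(35*29)*W = (35*29)*(1 - I/2) = 1015*(1 - I/2) = 1015 - 1015*I/2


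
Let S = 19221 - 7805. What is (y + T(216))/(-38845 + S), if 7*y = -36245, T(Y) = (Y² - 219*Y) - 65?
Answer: 41236/192003 ≈ 0.21477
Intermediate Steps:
T(Y) = -65 + Y² - 219*Y
S = 11416
y = -36245/7 (y = (⅐)*(-36245) = -36245/7 ≈ -5177.9)
(y + T(216))/(-38845 + S) = (-36245/7 + (-65 + 216² - 219*216))/(-38845 + 11416) = (-36245/7 + (-65 + 46656 - 47304))/(-27429) = (-36245/7 - 713)*(-1/27429) = -41236/7*(-1/27429) = 41236/192003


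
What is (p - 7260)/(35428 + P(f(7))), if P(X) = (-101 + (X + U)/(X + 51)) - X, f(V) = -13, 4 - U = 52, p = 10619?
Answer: 127642/1342859 ≈ 0.095052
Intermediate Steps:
U = -48 (U = 4 - 1*52 = 4 - 52 = -48)
P(X) = -101 - X + (-48 + X)/(51 + X) (P(X) = (-101 + (X - 48)/(X + 51)) - X = (-101 + (-48 + X)/(51 + X)) - X = -101 - X + (-48 + X)/(51 + X))
(p - 7260)/(35428 + P(f(7))) = (10619 - 7260)/(35428 + (-5199 - 1*(-13)² - 151*(-13))/(51 - 13)) = 3359/(35428 + (-5199 - 1*169 + 1963)/38) = 3359/(35428 + (-5199 - 169 + 1963)/38) = 3359/(35428 + (1/38)*(-3405)) = 3359/(35428 - 3405/38) = 3359/(1342859/38) = 3359*(38/1342859) = 127642/1342859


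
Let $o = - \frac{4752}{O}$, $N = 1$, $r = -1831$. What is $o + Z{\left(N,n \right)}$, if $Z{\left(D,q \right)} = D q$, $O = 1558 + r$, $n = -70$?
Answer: $- \frac{4786}{91} \approx -52.593$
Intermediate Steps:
$O = -273$ ($O = 1558 - 1831 = -273$)
$o = \frac{1584}{91}$ ($o = - \frac{4752}{-273} = \left(-4752\right) \left(- \frac{1}{273}\right) = \frac{1584}{91} \approx 17.407$)
$o + Z{\left(N,n \right)} = \frac{1584}{91} + 1 \left(-70\right) = \frac{1584}{91} - 70 = - \frac{4786}{91}$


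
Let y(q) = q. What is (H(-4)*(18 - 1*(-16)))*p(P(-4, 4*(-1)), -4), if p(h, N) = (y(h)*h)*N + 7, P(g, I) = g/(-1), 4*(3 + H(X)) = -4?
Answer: 7752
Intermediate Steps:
H(X) = -4 (H(X) = -3 + (¼)*(-4) = -3 - 1 = -4)
P(g, I) = -g (P(g, I) = g*(-1) = -g)
p(h, N) = 7 + N*h² (p(h, N) = (h*h)*N + 7 = h²*N + 7 = N*h² + 7 = 7 + N*h²)
(H(-4)*(18 - 1*(-16)))*p(P(-4, 4*(-1)), -4) = (-4*(18 - 1*(-16)))*(7 - 4*(-1*(-4))²) = (-4*(18 + 16))*(7 - 4*4²) = (-4*34)*(7 - 4*16) = -136*(7 - 64) = -136*(-57) = 7752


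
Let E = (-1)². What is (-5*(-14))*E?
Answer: 70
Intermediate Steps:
E = 1
(-5*(-14))*E = -5*(-14)*1 = 70*1 = 70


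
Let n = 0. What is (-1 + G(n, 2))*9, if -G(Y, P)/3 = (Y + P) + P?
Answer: -117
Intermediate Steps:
G(Y, P) = -6*P - 3*Y (G(Y, P) = -3*((Y + P) + P) = -3*((P + Y) + P) = -3*(Y + 2*P) = -6*P - 3*Y)
(-1 + G(n, 2))*9 = (-1 + (-6*2 - 3*0))*9 = (-1 + (-12 + 0))*9 = (-1 - 12)*9 = -13*9 = -117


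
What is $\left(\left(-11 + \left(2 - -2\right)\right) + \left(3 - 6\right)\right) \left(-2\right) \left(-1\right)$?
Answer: $-20$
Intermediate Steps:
$\left(\left(-11 + \left(2 - -2\right)\right) + \left(3 - 6\right)\right) \left(-2\right) \left(-1\right) = \left(\left(-11 + \left(2 + 2\right)\right) + \left(3 - 6\right)\right) \left(-2\right) \left(-1\right) = \left(\left(-11 + 4\right) - 3\right) \left(-2\right) \left(-1\right) = \left(-7 - 3\right) \left(-2\right) \left(-1\right) = \left(-10\right) \left(-2\right) \left(-1\right) = 20 \left(-1\right) = -20$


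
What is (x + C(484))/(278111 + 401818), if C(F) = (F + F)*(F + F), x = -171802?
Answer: 255074/226643 ≈ 1.1254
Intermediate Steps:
C(F) = 4*F**2 (C(F) = (2*F)*(2*F) = 4*F**2)
(x + C(484))/(278111 + 401818) = (-171802 + 4*484**2)/(278111 + 401818) = (-171802 + 4*234256)/679929 = (-171802 + 937024)*(1/679929) = 765222*(1/679929) = 255074/226643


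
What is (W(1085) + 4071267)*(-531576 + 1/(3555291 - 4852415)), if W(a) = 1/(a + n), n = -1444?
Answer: -251947992192902621525/116416879 ≈ -2.1642e+12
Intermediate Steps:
W(a) = 1/(-1444 + a) (W(a) = 1/(a - 1444) = 1/(-1444 + a))
(W(1085) + 4071267)*(-531576 + 1/(3555291 - 4852415)) = (1/(-1444 + 1085) + 4071267)*(-531576 + 1/(3555291 - 4852415)) = (1/(-359) + 4071267)*(-531576 + 1/(-1297124)) = (-1/359 + 4071267)*(-531576 - 1/1297124) = (1461584852/359)*(-689519987425/1297124) = -251947992192902621525/116416879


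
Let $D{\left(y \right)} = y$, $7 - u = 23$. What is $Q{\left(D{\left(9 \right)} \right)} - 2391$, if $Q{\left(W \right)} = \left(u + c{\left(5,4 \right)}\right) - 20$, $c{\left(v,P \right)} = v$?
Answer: $-2422$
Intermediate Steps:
$u = -16$ ($u = 7 - 23 = -16$)
$Q{\left(W \right)} = -31$ ($Q{\left(W \right)} = \left(-16 + 5\right) - 20 = -11 - 20 = -31$)
$Q{\left(D{\left(9 \right)} \right)} - 2391 = -31 - 2391 = -2422$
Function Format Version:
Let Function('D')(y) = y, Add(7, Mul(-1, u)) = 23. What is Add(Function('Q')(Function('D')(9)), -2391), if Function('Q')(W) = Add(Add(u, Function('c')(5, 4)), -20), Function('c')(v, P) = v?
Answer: -2422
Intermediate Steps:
u = -16 (u = Add(7, Mul(-1, 23)) = Add(7, -23) = -16)
Function('Q')(W) = -31 (Function('Q')(W) = Add(Add(-16, 5), -20) = Add(-11, -20) = -31)
Add(Function('Q')(Function('D')(9)), -2391) = Add(-31, -2391) = -2422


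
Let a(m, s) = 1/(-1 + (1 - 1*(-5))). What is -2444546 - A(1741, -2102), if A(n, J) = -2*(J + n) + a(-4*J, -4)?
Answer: -12226341/5 ≈ -2.4453e+6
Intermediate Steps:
a(m, s) = 1/5 (a(m, s) = 1/(-1 + (1 + 5)) = 1/(-1 + 6) = 1/5)
A(n, J) = 1/5 - 2*J - 2*n (A(n, J) = -2*(J + n) + 1/5 = (-2*J - 2*n) + 1/5 = 1/5 - 2*J - 2*n)
-2444546 - A(1741, -2102) = -2444546 - (1/5 - 2*(-2102) - 2*1741) = -2444546 - (1/5 + 4204 - 3482) = -2444546 - 1*3611/5 = -2444546 - 3611/5 = -12226341/5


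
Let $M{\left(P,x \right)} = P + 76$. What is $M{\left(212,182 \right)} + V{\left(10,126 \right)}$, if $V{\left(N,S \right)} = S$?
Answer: $414$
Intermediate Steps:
$M{\left(P,x \right)} = 76 + P$
$M{\left(212,182 \right)} + V{\left(10,126 \right)} = \left(76 + 212\right) + 126 = 288 + 126 = 414$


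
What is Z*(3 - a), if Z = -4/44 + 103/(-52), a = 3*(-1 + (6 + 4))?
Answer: 7110/143 ≈ 49.720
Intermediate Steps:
a = 27 (a = 3*(-1 + 10) = 3*9 = 27)
Z = -1185/572 (Z = -4*1/44 + 103*(-1/52) = -1/11 - 103/52 = -1185/572 ≈ -2.0717)
Z*(3 - a) = -1185*(3 - 1*27)/572 = -1185*(3 - 27)/572 = -1185/572*(-24) = 7110/143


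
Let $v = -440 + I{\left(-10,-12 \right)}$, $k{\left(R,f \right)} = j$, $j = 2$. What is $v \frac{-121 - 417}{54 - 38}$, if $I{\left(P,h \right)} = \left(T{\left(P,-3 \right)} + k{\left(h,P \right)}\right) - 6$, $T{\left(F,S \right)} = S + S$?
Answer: $\frac{60525}{4} \approx 15131.0$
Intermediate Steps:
$k{\left(R,f \right)} = 2$
$T{\left(F,S \right)} = 2 S$
$I{\left(P,h \right)} = -10$ ($I{\left(P,h \right)} = \left(2 \left(-3\right) + 2\right) - 6 = \left(-6 + 2\right) - 6 = -4 - 6 = -10$)
$v = -450$ ($v = -440 - 10 = -450$)
$v \frac{-121 - 417}{54 - 38} = - 450 \frac{-121 - 417}{54 - 38} = - 450 \left(- \frac{538}{16}\right) = - 450 \left(\left(-538\right) \frac{1}{16}\right) = \left(-450\right) \left(- \frac{269}{8}\right) = \frac{60525}{4}$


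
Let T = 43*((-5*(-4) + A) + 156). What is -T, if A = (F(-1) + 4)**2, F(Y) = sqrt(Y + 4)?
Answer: -8385 - 344*sqrt(3) ≈ -8980.8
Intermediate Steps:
F(Y) = sqrt(4 + Y)
A = (4 + sqrt(3))**2 (A = (sqrt(4 - 1) + 4)**2 = (sqrt(3) + 4)**2 = (4 + sqrt(3))**2 ≈ 32.856)
T = 7568 + 43*(4 + sqrt(3))**2 (T = 43*((-5*(-4) + (4 + sqrt(3))**2) + 156) = 43*((20 + (4 + sqrt(3))**2) + 156) = 43*(176 + (4 + sqrt(3))**2) = 7568 + 43*(4 + sqrt(3))**2 ≈ 8980.8)
-T = -(8385 + 344*sqrt(3)) = -8385 - 344*sqrt(3)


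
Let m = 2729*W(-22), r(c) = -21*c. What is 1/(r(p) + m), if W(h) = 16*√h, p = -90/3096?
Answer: 18060/1240870932482833 - 1291755776*I*√22/1240870932482833 ≈ 1.4554e-11 - 4.8828e-6*I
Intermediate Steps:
p = -5/172 (p = -90*1/3096 = -5/172 ≈ -0.029070)
m = 43664*I*√22 (m = 2729*(16*√(-22)) = 2729*(16*(I*√22)) = 2729*(16*I*√22) = 43664*I*√22 ≈ 2.048e+5*I)
1/(r(p) + m) = 1/(-21*(-5/172) + 43664*I*√22) = 1/(105/172 + 43664*I*√22)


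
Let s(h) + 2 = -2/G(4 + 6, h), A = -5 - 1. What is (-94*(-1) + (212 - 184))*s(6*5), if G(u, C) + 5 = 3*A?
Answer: -5368/23 ≈ -233.39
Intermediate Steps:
A = -6
G(u, C) = -23 (G(u, C) = -5 + 3*(-6) = -5 - 18 = -23)
s(h) = -44/23 (s(h) = -2 - 2/(-23) = -2 - 2*(-1/23) = -2 + 2/23 = -44/23)
(-94*(-1) + (212 - 184))*s(6*5) = (-94*(-1) + (212 - 184))*(-44/23) = (94 + 28)*(-44/23) = 122*(-44/23) = -5368/23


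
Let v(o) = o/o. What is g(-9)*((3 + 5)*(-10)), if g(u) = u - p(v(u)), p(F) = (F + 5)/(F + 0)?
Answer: 1200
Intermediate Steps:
v(o) = 1
p(F) = (5 + F)/F
g(u) = -6 + u (g(u) = u - (5 + 1)/1 = u - 6 = -6 + u)
g(-9)*((3 + 5)*(-10)) = (-6 - 9)*((3 + 5)*(-10)) = -120*(-10) = -15*(-80) = 1200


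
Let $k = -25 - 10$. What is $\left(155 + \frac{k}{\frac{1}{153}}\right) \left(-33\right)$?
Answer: $171600$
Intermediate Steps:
$k = -35$ ($k = -25 - 10 = -35$)
$\left(155 + \frac{k}{\frac{1}{153}}\right) \left(-33\right) = \left(155 - \frac{35}{\frac{1}{153}}\right) \left(-33\right) = \left(155 - 35 \frac{1}{\frac{1}{153}}\right) \left(-33\right) = \left(155 - 5355\right) \left(-33\right) = \left(-5200\right) \left(-33\right) = 171600$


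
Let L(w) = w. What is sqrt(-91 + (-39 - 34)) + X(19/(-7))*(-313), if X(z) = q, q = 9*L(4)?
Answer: -11268 + 2*I*sqrt(41) ≈ -11268.0 + 12.806*I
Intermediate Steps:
q = 36 (q = 9*4 = 36)
X(z) = 36
sqrt(-91 + (-39 - 34)) + X(19/(-7))*(-313) = sqrt(-91 + (-39 - 34)) + 36*(-313) = sqrt(-91 - 73) - 11268 = sqrt(-164) - 11268 = 2*I*sqrt(41) - 11268 = -11268 + 2*I*sqrt(41)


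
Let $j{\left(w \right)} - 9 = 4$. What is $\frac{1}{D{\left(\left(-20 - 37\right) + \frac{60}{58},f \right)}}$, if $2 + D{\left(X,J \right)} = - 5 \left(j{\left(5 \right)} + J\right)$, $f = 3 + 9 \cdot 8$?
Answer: $- \frac{1}{442} \approx -0.0022624$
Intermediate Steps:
$f = 75$ ($f = 3 + 72 = 75$)
$j{\left(w \right)} = 13$ ($j{\left(w \right)} = 9 + 4 = 13$)
$D{\left(X,J \right)} = -67 - 5 J$ ($D{\left(X,J \right)} = -2 - 5 \left(13 + J\right) = -2 - \left(65 + 5 J\right) = -67 - 5 J$)
$\frac{1}{D{\left(\left(-20 - 37\right) + \frac{60}{58},f \right)}} = \frac{1}{-67 - 375} = \frac{1}{-442} = - \frac{1}{442}$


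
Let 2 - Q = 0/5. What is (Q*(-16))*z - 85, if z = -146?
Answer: 4587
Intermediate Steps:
Q = 2 (Q = 2 - 0/5 = 2 - 1*0 = 2 + 0 = 2)
(Q*(-16))*z - 85 = (2*(-16))*(-146) - 85 = -32*(-146) - 85 = 4672 - 85 = 4587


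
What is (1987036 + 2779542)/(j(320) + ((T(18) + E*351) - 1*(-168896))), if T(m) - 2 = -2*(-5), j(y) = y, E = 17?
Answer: 4766578/175195 ≈ 27.207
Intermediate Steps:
T(m) = 12 (T(m) = 2 - 2*(-5) = 2 + 10 = 12)
(1987036 + 2779542)/(j(320) + ((T(18) + E*351) - 1*(-168896))) = (1987036 + 2779542)/(320 + ((12 + 17*351) - 1*(-168896))) = 4766578/(320 + ((12 + 5967) + 168896)) = 4766578/(320 + (5979 + 168896)) = 4766578/(320 + 174875) = 4766578/175195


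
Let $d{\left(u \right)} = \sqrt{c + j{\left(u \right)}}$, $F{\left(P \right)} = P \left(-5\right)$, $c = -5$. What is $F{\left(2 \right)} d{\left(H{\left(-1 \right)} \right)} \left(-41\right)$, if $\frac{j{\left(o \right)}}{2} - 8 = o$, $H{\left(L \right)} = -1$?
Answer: $1230$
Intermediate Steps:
$j{\left(o \right)} = 16 + 2 o$
$F{\left(P \right)} = - 5 P$
$d{\left(u \right)} = \sqrt{11 + 2 u}$ ($d{\left(u \right)} = \sqrt{-5 + \left(16 + 2 u\right)} = \sqrt{11 + 2 u}$)
$F{\left(2 \right)} d{\left(H{\left(-1 \right)} \right)} \left(-41\right) = \left(-5\right) 2 \sqrt{11 + 2 \left(-1\right)} \left(-41\right) = - 10 \sqrt{11 - 2} \left(-41\right) = - 10 \sqrt{9} \left(-41\right) = \left(-10\right) 3 \left(-41\right) = \left(-30\right) \left(-41\right) = 1230$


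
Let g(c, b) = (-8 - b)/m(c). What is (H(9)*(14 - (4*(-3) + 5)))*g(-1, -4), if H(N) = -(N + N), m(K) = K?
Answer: -1512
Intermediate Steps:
H(N) = -2*N
g(c, b) = (-8 - b)/c
(H(9)*(14 - (4*(-3) + 5)))*g(-1, -4) = ((-2*9)*(14 - (4*(-3) + 5)))*((-8 - 1*(-4))/(-1)) = (-18*(14 - (-12 + 5)))*(-(-8 + 4)) = (-18*(14 - 1*(-7)))*(-1*(-4)) = -18*(14 + 7)*4 = -18*21*4 = -378*4 = -1512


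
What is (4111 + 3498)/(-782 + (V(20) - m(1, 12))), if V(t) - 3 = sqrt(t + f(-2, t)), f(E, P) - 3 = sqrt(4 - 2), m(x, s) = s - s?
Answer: -7609/(779 - sqrt(23 + sqrt(2))) ≈ -9.8300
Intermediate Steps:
m(x, s) = 0
f(E, P) = 3 + sqrt(2) (f(E, P) = 3 + sqrt(4 - 2) = 3 + sqrt(2))
V(t) = 3 + sqrt(3 + t + sqrt(2)) (V(t) = 3 + sqrt(t + (3 + sqrt(2))) = 3 + sqrt(3 + t + sqrt(2)))
(4111 + 3498)/(-782 + (V(20) - m(1, 12))) = (4111 + 3498)/(-782 + ((3 + sqrt(3 + 20 + sqrt(2))) - 1*0)) = 7609/(-782 + ((3 + sqrt(23 + sqrt(2))) + 0)) = 7609/(-782 + (3 + sqrt(23 + sqrt(2)))) = 7609/(-779 + sqrt(23 + sqrt(2)))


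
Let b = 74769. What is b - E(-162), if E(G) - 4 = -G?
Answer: 74603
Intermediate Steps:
E(G) = 4 - G
b - E(-162) = 74769 - (4 - 1*(-162)) = 74769 - (4 + 162) = 74769 - 1*166 = 74769 - 166 = 74603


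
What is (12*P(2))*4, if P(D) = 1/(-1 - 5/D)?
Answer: -96/7 ≈ -13.714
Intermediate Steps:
(12*P(2))*4 = (12*(-1*2/(5 + 2)))*4 = (12*(-1*2/7))*4 = (12*(-1*2*⅐))*4 = (12*(-2/7))*4 = -24/7*4 = -96/7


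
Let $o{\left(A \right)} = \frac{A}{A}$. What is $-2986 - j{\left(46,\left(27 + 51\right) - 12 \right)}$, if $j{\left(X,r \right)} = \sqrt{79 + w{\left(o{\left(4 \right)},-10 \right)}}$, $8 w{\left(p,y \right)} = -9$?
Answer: $-2986 - \frac{\sqrt{1246}}{4} \approx -2994.8$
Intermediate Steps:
$o{\left(A \right)} = 1$
$w{\left(p,y \right)} = - \frac{9}{8}$ ($w{\left(p,y \right)} = \frac{1}{8} \left(-9\right) = - \frac{9}{8}$)
$j{\left(X,r \right)} = \frac{\sqrt{1246}}{4}$ ($j{\left(X,r \right)} = \sqrt{79 - \frac{9}{8}} = \sqrt{\frac{623}{8}} = \frac{\sqrt{1246}}{4}$)
$-2986 - j{\left(46,\left(27 + 51\right) - 12 \right)} = -2986 - \frac{\sqrt{1246}}{4}$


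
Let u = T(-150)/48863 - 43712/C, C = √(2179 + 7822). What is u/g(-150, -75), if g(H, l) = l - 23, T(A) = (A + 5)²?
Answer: -21025/4788574 + 21856*√10001/490049 ≈ 4.4558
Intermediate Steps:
T(A) = (5 + A)²
C = √10001 ≈ 100.01
g(H, l) = -23 + l
u = 21025/48863 - 43712*√10001/10001 (u = (5 - 150)²/48863 - 43712*√10001/10001 = (-145)²*(1/48863) - 43712*√10001/10001 = 21025*(1/48863) - 43712*√10001/10001 = 21025/48863 - 43712*√10001/10001 ≈ -436.67)
u/g(-150, -75) = (21025/48863 - 43712*√10001/10001)/(-23 - 75) = (21025/48863 - 43712*√10001/10001)/(-98) = (21025/48863 - 43712*√10001/10001)*(-1/98) = -21025/4788574 + 21856*√10001/490049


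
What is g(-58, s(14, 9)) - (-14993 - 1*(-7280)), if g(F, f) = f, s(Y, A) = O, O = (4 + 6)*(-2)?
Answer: 7693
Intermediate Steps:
O = -20 (O = 10*(-2) = -20)
s(Y, A) = -20
g(-58, s(14, 9)) - (-14993 - 1*(-7280)) = -20 - (-14993 - 1*(-7280)) = -20 - (-14993 + 7280) = -20 - 1*(-7713) = -20 + 7713 = 7693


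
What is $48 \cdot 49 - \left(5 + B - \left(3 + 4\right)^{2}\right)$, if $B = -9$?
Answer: $2405$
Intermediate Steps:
$48 \cdot 49 - \left(5 + B - \left(3 + 4\right)^{2}\right) = 48 \cdot 49 - \left(-4 - \left(3 + 4\right)^{2}\right) = 2352 - \left(-4 - 7^{2}\right) = 2352 + \left(49 + 4\right) = 2352 + 53 = 2405$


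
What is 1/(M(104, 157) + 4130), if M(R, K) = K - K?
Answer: 1/4130 ≈ 0.00024213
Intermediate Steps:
M(R, K) = 0
1/(M(104, 157) + 4130) = 1/(0 + 4130) = 1/4130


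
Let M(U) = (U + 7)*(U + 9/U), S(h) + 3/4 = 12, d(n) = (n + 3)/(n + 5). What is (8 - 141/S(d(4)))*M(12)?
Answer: -5491/5 ≈ -1098.2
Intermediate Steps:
d(n) = (3 + n)/(5 + n)
S(h) = 45/4 (S(h) = -3/4 + 12 = 45/4)
M(U) = (7 + U)*(U + 9/U)
(8 - 141/S(d(4)))*M(12) = (8 - 141/45/4)*(9 + 12**2 + 7*12 + 63/12) = (8 - 141*4/45)*(9 + 144 + 84 + 63*(1/12)) = (8 - 188/15)*(9 + 144 + 84 + 21/4) = -68/15*969/4 = -5491/5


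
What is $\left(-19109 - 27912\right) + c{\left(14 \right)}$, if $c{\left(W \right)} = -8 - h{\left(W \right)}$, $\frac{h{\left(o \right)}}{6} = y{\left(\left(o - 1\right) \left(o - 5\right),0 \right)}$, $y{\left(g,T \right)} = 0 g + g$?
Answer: $-47731$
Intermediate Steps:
$y{\left(g,T \right)} = g$ ($y{\left(g,T \right)} = 0 + g = g$)
$h{\left(o \right)} = 6 \left(-1 + o\right) \left(-5 + o\right)$ ($h{\left(o \right)} = 6 \left(o - 1\right) \left(o - 5\right) = 6 \left(-1 + o\right) \left(-5 + o\right)$)
$c{\left(W \right)} = -38 - 6 W^{2} + 36 W$ ($c{\left(W \right)} = -8 - \left(30 - 36 W + 6 W^{2}\right) = -38 - 6 W^{2} + 36 W$)
$\left(-19109 - 27912\right) + c{\left(14 \right)} = \left(-19109 - 27912\right) - \left(-466 + 1176\right) = -47021 - 710 = -47731$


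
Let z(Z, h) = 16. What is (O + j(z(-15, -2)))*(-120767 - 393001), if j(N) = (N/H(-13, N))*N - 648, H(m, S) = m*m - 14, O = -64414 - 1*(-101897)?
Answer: -2933451388008/155 ≈ -1.8925e+10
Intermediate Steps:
O = 37483 (O = -64414 + 101897 = 37483)
H(m, S) = -14 + m² (H(m, S) = m² - 14 = -14 + m²)
j(N) = -648 + N²/155 (j(N) = (N/(-14 + (-13)²))*N - 648 = (N/(-14 + 169))*N - 648 = (N/155)*N - 648 = N²/155 - 648 = -648 + N²/155)
(O + j(z(-15, -2)))*(-120767 - 393001) = (37483 + (-648 + (1/155)*16²))*(-120767 - 393001) = (37483 + (-648 + (1/155)*256))*(-513768) = (37483 + (-648 + 256/155))*(-513768) = (37483 - 100184/155)*(-513768) = (5709681/155)*(-513768) = -2933451388008/155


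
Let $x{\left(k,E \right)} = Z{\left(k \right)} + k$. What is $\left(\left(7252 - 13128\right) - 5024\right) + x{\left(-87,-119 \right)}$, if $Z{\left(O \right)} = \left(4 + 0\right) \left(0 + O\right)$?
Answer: $-11335$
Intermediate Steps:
$Z{\left(O \right)} = 4 O$
$x{\left(k,E \right)} = 5 k$ ($x{\left(k,E \right)} = 4 k + k = 5 k$)
$\left(\left(7252 - 13128\right) - 5024\right) + x{\left(-87,-119 \right)} = \left(\left(7252 - 13128\right) - 5024\right) + 5 \left(-87\right) = \left(-5876 - 5024\right) - 435 = -10900 - 435 = -11335$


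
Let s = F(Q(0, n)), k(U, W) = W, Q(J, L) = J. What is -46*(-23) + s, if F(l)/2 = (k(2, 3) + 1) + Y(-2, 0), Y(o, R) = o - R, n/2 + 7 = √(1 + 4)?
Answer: 1062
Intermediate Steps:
n = -14 + 2*√5 (n = -14 + 2*√(1 + 4) = -14 + 2*√5 ≈ -9.5279)
F(l) = 4 (F(l) = 2*((3 + 1) + (-2 - 1*0)) = 2*(4 + (-2 + 0)) = 2*(4 - 2) = 2*2 = 4)
s = 4
-46*(-23) + s = -46*(-23) + 4 = 1058 + 4 = 1062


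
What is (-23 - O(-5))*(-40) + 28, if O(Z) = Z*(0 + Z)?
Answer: 1948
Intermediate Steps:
O(Z) = Z**2 (O(Z) = Z*Z = Z**2)
(-23 - O(-5))*(-40) + 28 = (-23 - 1*(-5)**2)*(-40) + 28 = (-23 - 1*25)*(-40) + 28 = (-23 - 25)*(-40) + 28 = -48*(-40) + 28 = 1920 + 28 = 1948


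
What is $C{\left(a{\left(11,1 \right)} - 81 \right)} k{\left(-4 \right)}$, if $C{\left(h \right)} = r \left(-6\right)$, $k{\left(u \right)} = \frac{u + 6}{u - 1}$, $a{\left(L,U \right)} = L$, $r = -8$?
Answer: $- \frac{96}{5} \approx -19.2$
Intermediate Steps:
$k{\left(u \right)} = \frac{6 + u}{-1 + u}$
$C{\left(h \right)} = 48$ ($C{\left(h \right)} = \left(-8\right) \left(-6\right) = 48$)
$C{\left(a{\left(11,1 \right)} - 81 \right)} k{\left(-4 \right)} = 48 \frac{6 - 4}{-1 - 4} = 48 \frac{1}{-5} \cdot 2 = 48 \left(\left(- \frac{1}{5}\right) 2\right) = 48 \left(- \frac{2}{5}\right) = - \frac{96}{5}$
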